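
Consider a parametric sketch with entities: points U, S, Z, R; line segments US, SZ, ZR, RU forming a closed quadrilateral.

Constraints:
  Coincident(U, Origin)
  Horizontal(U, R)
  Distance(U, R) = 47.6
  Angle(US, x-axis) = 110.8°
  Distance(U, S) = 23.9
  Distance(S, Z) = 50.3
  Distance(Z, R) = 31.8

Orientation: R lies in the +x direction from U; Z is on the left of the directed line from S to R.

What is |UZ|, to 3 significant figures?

51.5

U is at the origin; U and R share the same y with |UR| = 47.6 and R in +x, so R = (47.6, 0). US runs at 110.8° with |US| = 23.9, so S = (-8.49, 22.3). Z is determined by |SZ| = 50.3 and |ZR| = 31.8 together: it lies at the intersection of circle(S, 50.3) and circle(R, 31.8). With |SR| = 60.4, the foot of the radical line on SR is 42.8 from S and the perpendicular offset is √(50.3² − 42.8²) = 26.5. Taking the left-of-SR solution: Z = (41.0, 31.1).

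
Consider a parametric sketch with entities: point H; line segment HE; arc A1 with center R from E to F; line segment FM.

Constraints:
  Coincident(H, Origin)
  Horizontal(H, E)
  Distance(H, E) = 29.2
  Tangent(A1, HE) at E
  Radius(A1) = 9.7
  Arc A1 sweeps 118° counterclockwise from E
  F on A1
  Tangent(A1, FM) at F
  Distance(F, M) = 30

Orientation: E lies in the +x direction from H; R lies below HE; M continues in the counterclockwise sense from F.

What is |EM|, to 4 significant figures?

41.11

H is at the origin; H and E share the same y with |HE| = 29.2 and E on the +x side, so E = (29.20, 0.000). The tangent condition forces RE to be normal to HE, so R = E + (0, -9.7) = (29.20, -9.700). On A1, E sits at bearing 90° from R; a 118° counterclockwise sweep puts F at bearing 208°, so F = R + 9.7·(cos 208°, sin 208°) = (20.64, -14.25). Tangency of A1 to FM means the radius RF is perpendicular to FM, so FM runs along (−sin 208°, cos 208°); with |FM| = 30.0, M = (34.72, -40.74). Then |EM| = |M − E| = 41.11.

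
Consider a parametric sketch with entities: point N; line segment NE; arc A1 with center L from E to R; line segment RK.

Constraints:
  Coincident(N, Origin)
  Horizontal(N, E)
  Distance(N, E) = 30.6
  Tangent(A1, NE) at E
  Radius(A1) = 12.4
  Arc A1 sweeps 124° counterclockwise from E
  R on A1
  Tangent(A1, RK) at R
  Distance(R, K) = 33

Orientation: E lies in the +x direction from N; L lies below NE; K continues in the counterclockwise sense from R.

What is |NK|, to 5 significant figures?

60.692

N is at the origin; NE is horizontal with |NE| = 30.6 and E on the +x side, so E = (30.600, 0.0000). Since A1 is tangent to NE there, LE ⟂ NE, so L = E + (0, -12.4) = (30.600, -12.400). On A1, E sits at bearing 90° from L; a 124° counterclockwise sweep puts R at bearing 214°, so R = L + 12.4·(cos 214°, sin 214°) = (20.320, -19.334). A1 meets RK tangentially, so LR is at right angles to RK, so RK runs along (−sin 214°, cos 214°); with |RK| = 33.0, K = (38.773, -46.692). Then |NK| = |K − N| = 60.692.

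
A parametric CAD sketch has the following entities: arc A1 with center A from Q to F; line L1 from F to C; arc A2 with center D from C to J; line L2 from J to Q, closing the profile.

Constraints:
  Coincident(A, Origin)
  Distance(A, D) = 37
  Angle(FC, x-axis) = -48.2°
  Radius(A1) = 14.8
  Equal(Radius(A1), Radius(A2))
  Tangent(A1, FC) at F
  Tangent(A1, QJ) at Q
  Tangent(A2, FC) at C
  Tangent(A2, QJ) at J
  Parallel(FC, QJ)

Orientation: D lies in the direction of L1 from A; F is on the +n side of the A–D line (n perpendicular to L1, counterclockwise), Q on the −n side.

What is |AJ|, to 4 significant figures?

39.85

Tangency of A1 to both parallel lines with radius 14.8 puts F and Q at A ± 14.8·n: F = (11.03, 9.865), Q = (-11.03, -9.865). Equal radii place C and J the same way about D: C = D + 14.8·n = (35.69, -17.72), J = D − 14.8·n = (13.63, -37.45). Then |AJ| = |J − A| = 39.85.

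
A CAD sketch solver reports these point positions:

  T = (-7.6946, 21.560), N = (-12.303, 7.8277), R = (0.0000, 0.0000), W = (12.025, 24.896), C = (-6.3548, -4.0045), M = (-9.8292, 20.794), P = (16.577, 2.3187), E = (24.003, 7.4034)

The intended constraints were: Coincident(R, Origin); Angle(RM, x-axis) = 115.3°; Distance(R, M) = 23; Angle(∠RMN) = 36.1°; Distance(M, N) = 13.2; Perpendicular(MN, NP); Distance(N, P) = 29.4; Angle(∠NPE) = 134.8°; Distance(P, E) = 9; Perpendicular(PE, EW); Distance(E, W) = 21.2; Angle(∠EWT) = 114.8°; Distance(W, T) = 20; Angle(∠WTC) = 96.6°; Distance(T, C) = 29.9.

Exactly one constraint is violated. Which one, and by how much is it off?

Distance(T, C) = 29.9 — off by 4.30.

R = (0.00, 0.00) ✓; RM at 115.3° ✓; |RM| = 23.00 ✓; ∠RMN = 36.10° ✓; |MN| = 13.20 ✓; ∠(MN, NP) = 90.00° ✓; |NP| = 29.40 ✓; ∠NPE = 134.8° ✓; |PE| = 9.000 ✓; ∠(PE, EW) = 90.00° ✓; |EW| = 21.20 ✓; ∠EWT = 114.8° ✓; |WT| = 20.00 ✓; ∠WTC = 96.60° ✓; |TC| = 25.60 ✗.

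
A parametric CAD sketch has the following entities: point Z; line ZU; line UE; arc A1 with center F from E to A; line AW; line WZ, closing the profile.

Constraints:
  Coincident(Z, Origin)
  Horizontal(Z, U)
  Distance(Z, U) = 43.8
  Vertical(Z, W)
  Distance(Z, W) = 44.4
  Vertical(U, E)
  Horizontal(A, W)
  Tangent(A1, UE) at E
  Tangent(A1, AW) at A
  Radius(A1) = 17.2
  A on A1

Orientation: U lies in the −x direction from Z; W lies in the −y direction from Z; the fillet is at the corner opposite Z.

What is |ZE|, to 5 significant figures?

51.559

Z is at the origin; ZU is horizontal with |ZU| = 43.8 and U on the −x side, so U = (-43.800, 0.0000). Z and W share the same x with |ZW| = 44.4 and W on the −y side, so W = (0.0000, -44.400). The virtual corner opposite Z is at (-43.800, -44.400). A1 meets UE tangentially, so FE is at right angles to UE and the tangent condition forces FA to be normal to AW, with radius 17.2, so the center F sits 17.2 in from both sides at F = (-26.600, -27.200). That places the tangent points at E = (-43.800, -27.200) on UE and A = (-26.600, -44.400) on AW. Then |ZE| = |E − Z| = 51.559.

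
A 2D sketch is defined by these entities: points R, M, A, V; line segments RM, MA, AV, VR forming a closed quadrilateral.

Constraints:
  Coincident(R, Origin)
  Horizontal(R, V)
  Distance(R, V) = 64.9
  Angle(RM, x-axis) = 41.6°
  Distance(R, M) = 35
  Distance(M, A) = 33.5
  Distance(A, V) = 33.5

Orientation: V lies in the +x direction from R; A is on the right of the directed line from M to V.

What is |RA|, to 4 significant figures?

34.18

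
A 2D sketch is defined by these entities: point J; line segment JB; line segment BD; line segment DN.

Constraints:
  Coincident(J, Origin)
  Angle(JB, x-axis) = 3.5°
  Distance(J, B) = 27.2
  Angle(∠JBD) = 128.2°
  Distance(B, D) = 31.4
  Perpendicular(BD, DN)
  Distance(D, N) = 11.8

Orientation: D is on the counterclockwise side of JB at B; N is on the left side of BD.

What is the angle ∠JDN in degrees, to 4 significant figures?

66.09°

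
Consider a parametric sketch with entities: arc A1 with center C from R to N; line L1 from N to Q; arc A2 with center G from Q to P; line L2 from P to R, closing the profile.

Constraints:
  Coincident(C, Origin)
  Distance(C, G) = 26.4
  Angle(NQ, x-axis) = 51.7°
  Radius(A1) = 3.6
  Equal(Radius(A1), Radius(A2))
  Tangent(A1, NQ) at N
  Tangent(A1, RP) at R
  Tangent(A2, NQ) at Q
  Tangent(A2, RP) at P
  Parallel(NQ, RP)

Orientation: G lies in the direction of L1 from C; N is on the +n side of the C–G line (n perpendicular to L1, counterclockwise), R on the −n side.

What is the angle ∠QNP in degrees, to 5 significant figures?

15.255°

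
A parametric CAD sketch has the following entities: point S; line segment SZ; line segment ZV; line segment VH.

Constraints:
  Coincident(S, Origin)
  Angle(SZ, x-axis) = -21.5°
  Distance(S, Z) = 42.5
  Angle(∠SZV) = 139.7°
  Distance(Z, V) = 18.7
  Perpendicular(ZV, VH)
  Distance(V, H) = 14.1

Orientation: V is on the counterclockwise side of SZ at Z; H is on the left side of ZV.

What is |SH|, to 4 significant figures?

52.84

∠SZV = 139.7°, so ZV runs at -21.5° + (180° − 139.7°) = 18.80° from the x-axis; with |ZV| = 18.7, V = Z + 18.7·(cos 18.80°, sin 18.80°) = (57.25, -9.550). ZV ⟂ VH; with |VH| = 14.1 on the left of ZV, H = V + 14.1·(-0.3223, 0.9466) = (52.70, 3.798). Then |SH| = |H − S| = 52.84.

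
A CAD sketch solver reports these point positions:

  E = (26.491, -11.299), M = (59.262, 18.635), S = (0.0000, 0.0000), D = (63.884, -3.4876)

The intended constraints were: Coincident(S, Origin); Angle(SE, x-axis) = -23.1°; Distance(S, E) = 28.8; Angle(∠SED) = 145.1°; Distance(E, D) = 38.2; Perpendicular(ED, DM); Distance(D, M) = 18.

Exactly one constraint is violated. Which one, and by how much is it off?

Distance(D, M) = 18 — off by 4.60.

S = (0.00, 0.00) ✓; SE at -23.10° ✓; |SE| = 28.80 ✓; ∠SED = 145.1° ✓; |ED| = 38.20 ✓; ∠(ED, DM) = 90.00° ✓; |DM| = 22.60 ✗.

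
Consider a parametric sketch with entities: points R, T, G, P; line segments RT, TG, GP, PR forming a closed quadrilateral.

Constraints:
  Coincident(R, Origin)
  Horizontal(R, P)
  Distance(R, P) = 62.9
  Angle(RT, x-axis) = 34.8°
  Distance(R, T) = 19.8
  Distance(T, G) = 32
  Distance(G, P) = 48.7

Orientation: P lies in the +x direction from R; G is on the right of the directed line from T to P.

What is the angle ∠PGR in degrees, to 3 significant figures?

107°

Checks: |TG| = 32.00 ✓; |GP| = 48.70 ✓.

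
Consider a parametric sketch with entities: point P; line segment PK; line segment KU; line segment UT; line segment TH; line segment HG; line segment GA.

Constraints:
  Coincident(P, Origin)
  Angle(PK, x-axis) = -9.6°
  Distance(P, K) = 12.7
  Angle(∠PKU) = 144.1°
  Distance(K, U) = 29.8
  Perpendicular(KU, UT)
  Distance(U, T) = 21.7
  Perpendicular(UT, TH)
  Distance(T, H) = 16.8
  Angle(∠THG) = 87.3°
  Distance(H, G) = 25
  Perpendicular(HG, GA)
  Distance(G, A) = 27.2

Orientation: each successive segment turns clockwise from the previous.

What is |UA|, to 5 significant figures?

11.718

∠THG = 87.3° gives HG at 41.800° from the x-axis; with |HG| = 25.0, G = (24.793, -9.9366). HG is perpendicular to GA, so GA runs at -48.200°; with |GA| = 27.2, A = (42.923, -30.214). Then |UA| = |A − U| = 11.718.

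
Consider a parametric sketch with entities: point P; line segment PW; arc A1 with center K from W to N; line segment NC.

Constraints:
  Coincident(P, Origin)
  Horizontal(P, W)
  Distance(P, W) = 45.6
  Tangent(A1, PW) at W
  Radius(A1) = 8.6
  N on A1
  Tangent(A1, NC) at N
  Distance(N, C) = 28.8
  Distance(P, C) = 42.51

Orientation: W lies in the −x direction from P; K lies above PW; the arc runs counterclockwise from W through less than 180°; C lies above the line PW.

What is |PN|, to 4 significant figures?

37.96

Checks: P = (0.00, 0.00) ✓; |KN| = 8.600 ✓; ∠(KN, NC) = 90.00° ✓; |NC| = 28.80 ✓; |PC| = 42.51 ✓.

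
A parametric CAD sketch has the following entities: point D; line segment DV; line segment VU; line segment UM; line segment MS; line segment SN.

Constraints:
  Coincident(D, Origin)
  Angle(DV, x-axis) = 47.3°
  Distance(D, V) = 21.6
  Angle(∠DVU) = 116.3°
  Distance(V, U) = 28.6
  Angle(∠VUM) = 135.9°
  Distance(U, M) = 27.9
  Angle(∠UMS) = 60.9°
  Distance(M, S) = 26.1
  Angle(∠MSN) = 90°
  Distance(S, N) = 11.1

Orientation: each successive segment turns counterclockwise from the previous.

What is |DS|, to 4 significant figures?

34.08

D is at the origin; DV runs at 47.3° with length 21.6, so V = (14.65, 15.87). ∠DVU = 116.3° gives VU at 111.0° from the x-axis; with |VU| = 28.6, U = (4.399, 42.57). ∠VUM = 135.9° gives UM at 155.1° from the x-axis; with |UM| = 27.9, M = (-20.91, 54.32). ∠UMS = 60.9° gives MS at -85.80° from the x-axis; with |MS| = 26.1, S = (-19.00, 28.29). Then |DS| = |S − D| = 34.08.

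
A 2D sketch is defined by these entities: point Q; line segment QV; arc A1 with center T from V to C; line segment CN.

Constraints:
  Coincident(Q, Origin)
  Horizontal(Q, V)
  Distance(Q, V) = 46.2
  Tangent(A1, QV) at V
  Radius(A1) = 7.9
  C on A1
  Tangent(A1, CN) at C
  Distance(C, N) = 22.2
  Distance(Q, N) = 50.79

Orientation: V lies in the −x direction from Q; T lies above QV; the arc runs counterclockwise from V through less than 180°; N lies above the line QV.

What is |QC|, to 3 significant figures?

39.3

Checks: Q = (0.00, 0.00) ✓; |TC| = 7.900 ✓; ∠(TC, CN) = 90.00° ✓; |CN| = 22.20 ✓; |QN| = 50.79 ✓.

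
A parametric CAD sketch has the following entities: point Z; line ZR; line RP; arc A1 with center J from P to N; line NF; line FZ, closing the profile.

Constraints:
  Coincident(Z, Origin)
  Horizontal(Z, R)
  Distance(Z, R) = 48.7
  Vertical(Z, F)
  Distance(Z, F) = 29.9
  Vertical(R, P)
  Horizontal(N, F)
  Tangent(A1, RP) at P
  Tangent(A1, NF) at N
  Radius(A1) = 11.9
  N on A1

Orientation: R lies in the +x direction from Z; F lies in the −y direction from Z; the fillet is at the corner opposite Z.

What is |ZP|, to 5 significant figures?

51.920

Z is at the origin; ZR is horizontal with |ZR| = 48.7 and R on the +x side, so R = (48.700, 0.0000). ZF is vertical with |ZF| = 29.9 and F on the −y side, so F = (0.0000, -29.900). The virtual corner opposite Z is at (48.700, -29.900). A1 meets RP tangentially, so JP is at right angles to RP and A1 meets NF tangentially, so JN is at right angles to NF, with radius 11.9, so the center J sits 11.9 in from both sides at J = (36.800, -18.000). That places the tangent points at P = (48.700, -18.000) on RP and N = (36.800, -29.900) on NF. Then |ZP| = |P − Z| = 51.920.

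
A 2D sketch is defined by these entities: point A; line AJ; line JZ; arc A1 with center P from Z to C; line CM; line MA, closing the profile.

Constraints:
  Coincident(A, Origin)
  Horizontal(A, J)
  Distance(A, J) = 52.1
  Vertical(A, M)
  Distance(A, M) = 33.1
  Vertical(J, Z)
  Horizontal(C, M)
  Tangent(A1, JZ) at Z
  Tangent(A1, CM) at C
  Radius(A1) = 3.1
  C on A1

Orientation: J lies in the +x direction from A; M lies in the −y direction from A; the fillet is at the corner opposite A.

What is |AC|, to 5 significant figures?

59.132

A is at the origin; AJ is horizontal with |AJ| = 52.1 and J on the +x side, so J = (52.100, 0.0000). AM is vertical with |AM| = 33.1 and M on the −y side, so M = (0.0000, -33.100). The virtual corner opposite A is at (52.100, -33.100). Since A1 is tangent to JZ there, PZ ⟂ JZ and the tangent condition forces PC to be normal to CM, with radius 3.1, so the center P sits 3.1 in from both sides at P = (49.000, -30.000). That places the tangent points at Z = (52.100, -30.000) on JZ and C = (49.000, -33.100) on CM. Then |AC| = |C − A| = 59.132.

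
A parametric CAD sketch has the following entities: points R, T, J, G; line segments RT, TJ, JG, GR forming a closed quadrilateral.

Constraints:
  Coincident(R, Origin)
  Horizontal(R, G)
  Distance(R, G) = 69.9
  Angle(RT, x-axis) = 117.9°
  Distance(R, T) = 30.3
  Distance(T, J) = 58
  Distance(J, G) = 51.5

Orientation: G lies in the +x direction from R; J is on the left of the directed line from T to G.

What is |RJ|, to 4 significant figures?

59.75

R is at the origin; RG is horizontal with |RG| = 69.9 and G in +x, so G = (69.9, 0). RT runs at 117.9° with |RT| = 30.3, so T = (-14.18, 26.78). J is determined by |TJ| = 58.0 and |JG| = 51.5 together: it lies at the intersection of circle(T, 58.0) and circle(G, 51.5). With |TG| = 88.24, the foot of the radical line on TG is 48.15 from T and the perpendicular offset is √(58.0² − 48.15²) = 32.33. Taking the left-of-TG solution: J = (41.52, 42.97).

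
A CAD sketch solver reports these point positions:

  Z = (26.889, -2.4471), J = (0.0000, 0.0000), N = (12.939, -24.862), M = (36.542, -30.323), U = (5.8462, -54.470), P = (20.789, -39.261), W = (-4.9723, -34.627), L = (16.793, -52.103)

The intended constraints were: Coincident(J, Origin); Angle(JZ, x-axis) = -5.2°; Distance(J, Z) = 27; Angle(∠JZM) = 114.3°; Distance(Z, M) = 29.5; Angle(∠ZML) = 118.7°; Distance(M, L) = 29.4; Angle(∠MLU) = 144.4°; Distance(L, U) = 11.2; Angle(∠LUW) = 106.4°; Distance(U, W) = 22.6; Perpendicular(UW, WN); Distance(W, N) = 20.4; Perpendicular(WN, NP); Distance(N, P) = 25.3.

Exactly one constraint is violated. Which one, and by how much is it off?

Distance(N, P) = 25.3 — off by 8.90.

J = (0.00, 0.00) ✓; JZ at -5.200° ✓; |JZ| = 27.00 ✓; ∠JZM = 114.3° ✓; |ZM| = 29.50 ✓; ∠ZML = 118.7° ✓; |ML| = 29.40 ✓; ∠MLU = 144.4° ✓; |LU| = 11.20 ✓; ∠LUW = 106.4° ✓; |UW| = 22.60 ✓; ∠(UW, WN) = 90.00° ✓; |WN| = 20.40 ✓; ∠(WN, NP) = 90.00° ✓; |NP| = 16.40 ✗.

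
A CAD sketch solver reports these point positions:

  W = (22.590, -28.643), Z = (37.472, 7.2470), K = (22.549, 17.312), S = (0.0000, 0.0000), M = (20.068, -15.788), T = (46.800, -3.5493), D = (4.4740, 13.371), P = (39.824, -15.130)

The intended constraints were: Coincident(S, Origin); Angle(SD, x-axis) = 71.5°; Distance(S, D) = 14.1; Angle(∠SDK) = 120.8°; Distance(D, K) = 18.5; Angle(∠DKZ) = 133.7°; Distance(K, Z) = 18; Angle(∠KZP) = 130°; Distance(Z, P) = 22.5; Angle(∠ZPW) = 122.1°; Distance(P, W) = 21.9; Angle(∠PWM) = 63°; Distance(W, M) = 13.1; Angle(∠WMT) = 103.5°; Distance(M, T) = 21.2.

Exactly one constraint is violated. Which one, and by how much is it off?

Distance(M, T) = 21.2 — off by 8.20.

S = (0.00, 0.00) ✓; SD at 71.50° ✓; |SD| = 14.10 ✓; ∠SDK = 120.8° ✓; |DK| = 18.50 ✓; ∠DKZ = 133.7° ✓; |KZ| = 18.00 ✓; ∠KZP = 130.0° ✓; |ZP| = 22.50 ✓; ∠ZPW = 122.1° ✓; |PW| = 21.90 ✓; ∠PWM = 63.00° ✓; |WM| = 13.10 ✓; ∠WMT = 103.5° ✓; |MT| = 29.40 ✗.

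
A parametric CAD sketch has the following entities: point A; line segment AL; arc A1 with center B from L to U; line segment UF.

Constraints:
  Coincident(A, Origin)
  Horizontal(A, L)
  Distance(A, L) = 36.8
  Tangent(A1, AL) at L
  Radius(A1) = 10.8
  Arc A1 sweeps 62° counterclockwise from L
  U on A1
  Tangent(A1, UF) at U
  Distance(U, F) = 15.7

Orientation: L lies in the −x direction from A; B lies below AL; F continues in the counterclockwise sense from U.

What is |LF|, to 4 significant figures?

25.88

A is at the origin; AL is horizontal with |AL| = 36.8 and L on the −x side, so L = (-36.80, 0.000). Since A1 is tangent to AL there, BL ⟂ AL, so B = L + (0, -10.8) = (-36.80, -10.80). On A1, L sits at bearing 90° from B; a 62° counterclockwise sweep puts U at bearing 152°, so U = B + 10.8·(cos 152°, sin 152°) = (-46.34, -5.730). A1 meets UF tangentially, so BU is at right angles to UF, so UF runs along (−sin 152°, cos 152°); with |UF| = 15.7, F = (-53.71, -19.59). Then |LF| = |F − L| = 25.88.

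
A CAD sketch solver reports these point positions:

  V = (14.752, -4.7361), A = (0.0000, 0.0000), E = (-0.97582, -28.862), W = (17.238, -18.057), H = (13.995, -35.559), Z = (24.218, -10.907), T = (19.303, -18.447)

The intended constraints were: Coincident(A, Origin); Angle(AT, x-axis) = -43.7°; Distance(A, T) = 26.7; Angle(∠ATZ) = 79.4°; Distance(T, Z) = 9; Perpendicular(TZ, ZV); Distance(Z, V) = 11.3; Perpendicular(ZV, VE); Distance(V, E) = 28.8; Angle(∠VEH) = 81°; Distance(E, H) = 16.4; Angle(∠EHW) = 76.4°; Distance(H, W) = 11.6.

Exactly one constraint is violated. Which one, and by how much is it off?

Distance(H, W) = 11.6 — off by 6.20.

A = (0.00, 0.00) ✓; AT at -43.70° ✓; |AT| = 26.70 ✓; ∠ATZ = 79.40° ✓; |TZ| = 9.000 ✓; ∠(TZ, ZV) = 90.00° ✓; |ZV| = 11.30 ✓; ∠(ZV, VE) = 90.00° ✓; |VE| = 28.80 ✓; ∠VEH = 81.00° ✓; |EH| = 16.40 ✓; ∠EHW = 76.40° ✓; |HW| = 17.80 ✗.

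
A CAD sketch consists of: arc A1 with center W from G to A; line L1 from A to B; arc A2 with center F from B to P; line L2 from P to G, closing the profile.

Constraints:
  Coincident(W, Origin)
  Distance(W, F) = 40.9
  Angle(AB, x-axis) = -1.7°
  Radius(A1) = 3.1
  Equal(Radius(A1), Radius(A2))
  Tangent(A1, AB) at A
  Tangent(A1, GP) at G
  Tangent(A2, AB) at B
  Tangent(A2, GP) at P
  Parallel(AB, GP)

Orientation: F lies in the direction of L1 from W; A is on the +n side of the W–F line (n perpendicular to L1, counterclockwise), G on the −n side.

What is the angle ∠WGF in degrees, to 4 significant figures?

85.67°

The slot axis is L1's direction at -1.7°, so u = (cos -1.7°, sin -1.7°) = (0.9996, -0.02967) and n = (−sin -1.7°, cos -1.7°) = (0.02967, 0.9996). W is at the origin and F lies 40.9 along u from W, so F = 40.9·u = (40.88, -1.213). Tangency of A1 to both parallel lines with radius 3.1 puts A and G at W ± 3.1·n: A = (0.09197, 3.099), G = (-0.09197, -3.099). Then cos ∠WGF = GW·GF / (|GW||GF|), giving 85.67°.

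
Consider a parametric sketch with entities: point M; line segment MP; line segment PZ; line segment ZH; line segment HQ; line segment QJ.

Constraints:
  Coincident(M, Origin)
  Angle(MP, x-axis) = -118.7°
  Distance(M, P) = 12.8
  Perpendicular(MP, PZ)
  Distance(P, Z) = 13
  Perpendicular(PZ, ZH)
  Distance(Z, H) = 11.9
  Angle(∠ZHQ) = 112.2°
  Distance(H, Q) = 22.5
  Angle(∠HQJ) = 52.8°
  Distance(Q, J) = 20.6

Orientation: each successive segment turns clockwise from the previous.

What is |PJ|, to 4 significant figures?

2.551

M is at the origin; MP runs at -118.7° with length 12.8, so P = (-6.147, -11.23). The perpendicularity gives PZ at right angles to MP, so PZ runs at 151.3°; with |PZ| = 13.0, Z = (-17.55, -4.985). PZ ⟂ ZH, so ZH runs at 61.30°; with |ZH| = 11.9, H = (-11.84, 5.453). ∠ZHQ = 112.2° gives HQ at -6.500° from the x-axis; with |HQ| = 22.5, Q = (10.52, 2.906). ∠HQJ = 52.8° gives QJ at -133.7° from the x-axis; with |QJ| = 20.6, J = (-3.712, -11.99). Then |PJ| = |J − P| = 2.551.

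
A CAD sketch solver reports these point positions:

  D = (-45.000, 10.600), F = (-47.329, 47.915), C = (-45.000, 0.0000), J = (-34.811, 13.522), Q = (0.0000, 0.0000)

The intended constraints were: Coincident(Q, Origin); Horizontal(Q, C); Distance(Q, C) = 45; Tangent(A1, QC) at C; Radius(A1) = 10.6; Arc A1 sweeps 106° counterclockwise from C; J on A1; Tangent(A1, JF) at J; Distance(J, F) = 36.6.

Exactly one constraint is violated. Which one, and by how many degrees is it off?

Tangent(A1, JF) at J — off by 4.00°.

Q = (0.00, 0.00) ✓; Q.y = 0.00, C.y = 0.00 ✓; |QC| = 45.00 ✓; ∠(DC, CQ) = 90.00° ✓; |DC| = 10.60 ✓; bearing(D→J) − bearing(D→C) = 106.0° ✓; |DJ| = 10.60 ✓; ∠(DJ, JF) = 86.00° ✗; |JF| = 36.60 ✓.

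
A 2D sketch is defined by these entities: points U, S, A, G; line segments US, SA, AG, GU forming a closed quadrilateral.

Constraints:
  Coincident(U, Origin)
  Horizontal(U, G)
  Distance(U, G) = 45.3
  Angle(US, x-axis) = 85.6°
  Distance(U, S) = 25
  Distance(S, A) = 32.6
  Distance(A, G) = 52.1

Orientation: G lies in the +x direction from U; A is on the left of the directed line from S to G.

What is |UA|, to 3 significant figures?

54.1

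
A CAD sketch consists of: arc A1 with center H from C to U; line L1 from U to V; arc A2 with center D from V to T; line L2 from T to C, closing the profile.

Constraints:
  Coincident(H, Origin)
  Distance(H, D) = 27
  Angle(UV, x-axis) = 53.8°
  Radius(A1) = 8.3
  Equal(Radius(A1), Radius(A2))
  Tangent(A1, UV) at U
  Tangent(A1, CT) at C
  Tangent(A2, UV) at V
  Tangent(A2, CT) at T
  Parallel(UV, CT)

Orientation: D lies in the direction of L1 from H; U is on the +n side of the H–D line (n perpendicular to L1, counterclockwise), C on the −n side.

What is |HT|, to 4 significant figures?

28.25

The slot axis is L1's direction at 53.8°, so u = (cos 53.8°, sin 53.8°) = (0.5906, 0.8070) and n = (−sin 53.8°, cos 53.8°) = (-0.8070, 0.5906). H is at the origin and D lies 27.0 along u from H, so D = 27.0·u = (15.95, 21.79). Tangency of A1 to both parallel lines with radius 8.3 puts U and C at H ± 8.3·n: U = (-6.698, 4.902), C = (6.698, -4.902). Equal radii place V and T the same way about D: V = D + 8.3·n = (9.249, 26.69), T = D − 8.3·n = (22.64, 16.89). Then |HT| = |T − H| = 28.25.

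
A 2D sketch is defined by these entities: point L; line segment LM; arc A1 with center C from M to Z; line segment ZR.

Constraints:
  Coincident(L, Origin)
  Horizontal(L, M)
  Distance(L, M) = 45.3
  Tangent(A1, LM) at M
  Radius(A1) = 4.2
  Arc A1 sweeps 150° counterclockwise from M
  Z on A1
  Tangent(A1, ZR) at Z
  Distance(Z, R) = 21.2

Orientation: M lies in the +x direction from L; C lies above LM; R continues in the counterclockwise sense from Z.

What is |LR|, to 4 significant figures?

34.40

On A1, M sits at bearing -90° from C; a 150° counterclockwise sweep puts Z at bearing 60°, so Z = C + 4.2·(cos 60°, sin 60°) = (47.40, 7.837). Tangency of A1 to ZR means the radius CZ is perpendicular to ZR, so ZR runs along (−sin 60°, cos 60°); with |ZR| = 21.2, R = (29.04, 18.44). Then |LR| = |R − L| = 34.40.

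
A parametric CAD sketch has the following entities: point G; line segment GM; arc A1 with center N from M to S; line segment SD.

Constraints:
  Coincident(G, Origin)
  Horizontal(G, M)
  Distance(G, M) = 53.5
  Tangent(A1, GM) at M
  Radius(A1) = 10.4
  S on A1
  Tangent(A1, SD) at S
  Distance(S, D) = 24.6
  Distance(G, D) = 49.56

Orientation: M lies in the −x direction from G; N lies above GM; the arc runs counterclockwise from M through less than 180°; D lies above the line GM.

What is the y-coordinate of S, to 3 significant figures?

8.06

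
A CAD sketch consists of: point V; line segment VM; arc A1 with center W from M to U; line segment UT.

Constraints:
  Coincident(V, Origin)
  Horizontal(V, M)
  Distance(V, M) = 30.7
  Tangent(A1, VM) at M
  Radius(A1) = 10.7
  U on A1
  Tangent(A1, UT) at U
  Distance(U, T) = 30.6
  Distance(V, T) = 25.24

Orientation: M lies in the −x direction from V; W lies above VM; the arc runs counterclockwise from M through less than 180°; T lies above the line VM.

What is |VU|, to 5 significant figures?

23.255

Checks: ∠(WM, MV) = 90.00° ✓; |WU| = 10.70 ✓; ∠(WU, UT) = 90.00° ✓; |UT| = 30.60 ✓; |VT| = 25.24 ✓.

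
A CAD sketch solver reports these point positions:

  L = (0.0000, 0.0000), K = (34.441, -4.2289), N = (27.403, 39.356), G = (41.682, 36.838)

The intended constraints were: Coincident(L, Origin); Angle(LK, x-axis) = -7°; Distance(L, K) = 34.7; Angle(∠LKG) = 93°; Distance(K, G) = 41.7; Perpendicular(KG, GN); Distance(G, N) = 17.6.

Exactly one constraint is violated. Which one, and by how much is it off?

Distance(G, N) = 17.6 — off by 3.10.

L = (0.00, 0.00) ✓; LK at -7.000° ✓; |LK| = 34.70 ✓; ∠LKG = 93.00° ✓; |KG| = 41.70 ✓; ∠(KG, GN) = 90.00° ✓; |GN| = 14.50 ✗.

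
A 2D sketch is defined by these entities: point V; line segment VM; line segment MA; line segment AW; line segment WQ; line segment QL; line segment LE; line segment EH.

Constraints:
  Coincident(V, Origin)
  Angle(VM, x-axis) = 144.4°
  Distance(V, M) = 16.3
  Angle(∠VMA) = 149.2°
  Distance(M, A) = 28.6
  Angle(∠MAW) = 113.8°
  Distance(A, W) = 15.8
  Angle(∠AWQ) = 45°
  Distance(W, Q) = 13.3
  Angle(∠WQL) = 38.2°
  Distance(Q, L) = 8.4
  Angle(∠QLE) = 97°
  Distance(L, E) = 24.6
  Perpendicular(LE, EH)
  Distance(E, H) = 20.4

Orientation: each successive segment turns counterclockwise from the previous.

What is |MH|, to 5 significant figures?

43.865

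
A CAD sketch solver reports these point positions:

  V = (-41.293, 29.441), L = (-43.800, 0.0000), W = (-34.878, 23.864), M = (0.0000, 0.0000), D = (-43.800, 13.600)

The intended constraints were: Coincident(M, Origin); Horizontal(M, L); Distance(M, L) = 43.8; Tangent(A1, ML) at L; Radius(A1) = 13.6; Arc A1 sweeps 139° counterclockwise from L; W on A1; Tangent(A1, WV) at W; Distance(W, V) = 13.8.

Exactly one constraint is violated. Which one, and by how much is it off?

Distance(W, V) = 13.8 — off by 5.30.

M = (0.00, 0.00) ✓; M.y = 0.00, L.y = 0.00 ✓; |ML| = 43.80 ✓; ∠(DL, LM) = 90.00° ✓; |DL| = 13.60 ✓; bearing(D→W) − bearing(D→L) = 139.0° ✓; |DW| = 13.60 ✓; ∠(DW, WV) = 90.00° ✓; |WV| = 8.500 ✗.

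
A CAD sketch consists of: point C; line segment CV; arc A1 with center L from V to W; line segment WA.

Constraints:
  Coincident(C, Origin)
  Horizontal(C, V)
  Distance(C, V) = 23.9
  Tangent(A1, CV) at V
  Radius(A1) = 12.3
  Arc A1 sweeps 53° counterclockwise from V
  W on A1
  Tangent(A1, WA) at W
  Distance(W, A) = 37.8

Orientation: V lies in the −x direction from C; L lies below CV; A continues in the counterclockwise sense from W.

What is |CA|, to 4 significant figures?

66.48

On A1, V sits at bearing 90° from L; a 53° counterclockwise sweep puts W at bearing 143°, so W = L + 12.3·(cos 143°, sin 143°) = (-33.72, -4.898). The tangent condition forces LW to be normal to WA, so WA runs along (−sin 143°, cos 143°); with |WA| = 37.8, A = (-56.47, -35.09). Then |CA| = |A − C| = 66.48.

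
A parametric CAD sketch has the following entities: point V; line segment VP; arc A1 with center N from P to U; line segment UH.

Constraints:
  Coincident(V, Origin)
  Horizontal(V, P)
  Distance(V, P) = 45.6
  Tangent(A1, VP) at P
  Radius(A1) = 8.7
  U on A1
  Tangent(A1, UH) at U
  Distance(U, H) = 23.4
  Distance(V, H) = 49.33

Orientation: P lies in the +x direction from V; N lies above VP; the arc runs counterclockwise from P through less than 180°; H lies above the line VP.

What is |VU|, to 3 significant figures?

54.2

V is at the origin; VP is horizontal with |VP| = 45.6 and P on the +x side, so P = (45.6, 0.00). Since A1 is tangent to VP there, NP ⟂ VP, so N = P + (0, 8.7) = (45.6, 8.70). Since NU ⟂ UH (tangency), |NH| = √(8.7² + 23.4²) = 25.0 regardless of where U sits on A1. So H lies on both circle(V, 49.33) and circle(N, 25.0); the above-VP intersection is H = (37.3, 32.3). U is the foot of the tangent from H: U = (52.3, 14.3).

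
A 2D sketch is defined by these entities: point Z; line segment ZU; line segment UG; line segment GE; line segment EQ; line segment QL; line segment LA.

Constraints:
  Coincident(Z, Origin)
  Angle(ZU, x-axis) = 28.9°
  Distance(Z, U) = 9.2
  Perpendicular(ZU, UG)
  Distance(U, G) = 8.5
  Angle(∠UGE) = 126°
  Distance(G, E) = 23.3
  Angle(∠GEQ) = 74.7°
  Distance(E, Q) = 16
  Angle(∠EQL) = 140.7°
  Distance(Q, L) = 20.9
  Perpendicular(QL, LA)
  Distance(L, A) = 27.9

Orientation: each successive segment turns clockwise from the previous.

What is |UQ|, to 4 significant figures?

25.55

∠UGE = 126.0° gives GE at -115.1° from the x-axis; with |GE| = 23.3, E = (2.278, -24.10). ∠GEQ = 74.7° gives EQ at 139.6° from the x-axis; with |EQ| = 16.0, Q = (-9.906, -13.73). Then |UQ| = |Q − U| = 25.55.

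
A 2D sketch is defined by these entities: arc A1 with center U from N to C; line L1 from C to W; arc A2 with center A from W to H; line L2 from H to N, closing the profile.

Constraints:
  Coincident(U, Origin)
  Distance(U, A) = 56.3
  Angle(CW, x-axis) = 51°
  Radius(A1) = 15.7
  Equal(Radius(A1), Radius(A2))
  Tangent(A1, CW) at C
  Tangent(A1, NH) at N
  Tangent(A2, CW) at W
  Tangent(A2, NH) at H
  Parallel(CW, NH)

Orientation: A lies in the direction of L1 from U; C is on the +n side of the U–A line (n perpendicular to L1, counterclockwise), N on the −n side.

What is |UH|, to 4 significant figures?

58.45

Tangency of A1 to both parallel lines with radius 15.7 puts C and N at U ± 15.7·n: C = (-12.20, 9.880), N = (12.20, -9.880). Equal radii place W and H the same way about A: W = A + 15.7·n = (23.23, 53.63), H = A − 15.7·n = (47.63, 33.87). Then |UH| = |H − U| = 58.45.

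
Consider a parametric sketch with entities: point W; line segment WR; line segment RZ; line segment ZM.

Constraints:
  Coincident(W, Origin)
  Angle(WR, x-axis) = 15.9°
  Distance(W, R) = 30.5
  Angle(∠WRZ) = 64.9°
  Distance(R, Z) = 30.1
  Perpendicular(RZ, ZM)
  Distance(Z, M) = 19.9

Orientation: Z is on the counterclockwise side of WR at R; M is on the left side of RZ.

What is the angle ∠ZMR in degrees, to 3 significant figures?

56.5°

W is at the origin; WR runs at 15.9° with length 30.5, so R = 30.5·(cos 15.9°, sin 15.9°) = (29.3, 8.36). ∠WRZ = 64.9°, so RZ runs at 15.9° + (180° − 64.9°) = 131° from the x-axis; with |RZ| = 30.1, Z = R + 30.1·(cos 131°, sin 131°) = (9.59, 31.1). The perpendicularity gives ZM at right angles to RZ; with |ZM| = 19.9 on the left of RZ, M = Z + 19.9·(-0.755, -0.656) = (-5.43, 18.0). Then cos ∠ZMR = MZ·MR / (|MZ||MR|), giving 56.5°.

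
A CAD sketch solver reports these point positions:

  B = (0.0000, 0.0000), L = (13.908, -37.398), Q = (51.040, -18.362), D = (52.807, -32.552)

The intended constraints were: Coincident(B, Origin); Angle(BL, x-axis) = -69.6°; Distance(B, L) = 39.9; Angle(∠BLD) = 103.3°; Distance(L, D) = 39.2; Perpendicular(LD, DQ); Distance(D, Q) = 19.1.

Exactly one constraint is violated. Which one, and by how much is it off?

Distance(D, Q) = 19.1 — off by 4.80.

B = (0.00, 0.00) ✓; BL at -69.60° ✓; |BL| = 39.90 ✓; ∠BLD = 103.3° ✓; |LD| = 39.20 ✓; ∠(LD, DQ) = 90.00° ✓; |DQ| = 14.30 ✗.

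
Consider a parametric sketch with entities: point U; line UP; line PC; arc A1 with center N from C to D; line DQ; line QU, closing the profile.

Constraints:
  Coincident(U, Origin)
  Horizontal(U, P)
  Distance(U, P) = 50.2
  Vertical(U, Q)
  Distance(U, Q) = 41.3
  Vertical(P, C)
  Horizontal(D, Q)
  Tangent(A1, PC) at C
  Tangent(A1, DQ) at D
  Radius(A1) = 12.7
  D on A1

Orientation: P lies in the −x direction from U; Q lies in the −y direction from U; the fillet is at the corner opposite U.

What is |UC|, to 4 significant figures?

57.78

U is at the origin; U and P share the same y with |UP| = 50.2 and P on the −x side, so P = (-50.20, 0.000). U and Q share the same x with |UQ| = 41.3 and Q on the −y side, so Q = (0.000, -41.30). The virtual corner opposite U is at (-50.20, -41.30). Tangency of A1 to PC means the radius NC is perpendicular to PC and A1 meets DQ tangentially, so ND is at right angles to DQ, with radius 12.7, so the center N sits 12.7 in from both sides at N = (-37.50, -28.60). That places the tangent points at C = (-50.20, -28.60) on PC and D = (-37.50, -41.30) on DQ. Then |UC| = |C − U| = 57.78.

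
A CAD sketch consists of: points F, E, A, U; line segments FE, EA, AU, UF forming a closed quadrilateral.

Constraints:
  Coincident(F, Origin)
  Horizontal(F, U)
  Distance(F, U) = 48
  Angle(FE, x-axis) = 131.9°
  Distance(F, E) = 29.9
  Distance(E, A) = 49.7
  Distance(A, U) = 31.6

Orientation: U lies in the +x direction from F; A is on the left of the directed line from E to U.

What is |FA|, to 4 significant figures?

39.21

F is at the origin; F and U share the same y with |FU| = 48.0 and U in +x, so U = (48.0, 0). FE runs at 131.9° with |FE| = 29.9, so E = (-19.97, 22.25). A is determined by |EA| = 49.7 and |AU| = 31.6 together: it lies at the intersection of circle(E, 49.7) and circle(U, 31.6). With |EU| = 71.52, the foot of the radical line on EU is 46.05 from E and the perpendicular offset is √(49.7² − 46.05²) = 18.70. Taking the left-of-EU solution: A = (29.61, 25.70).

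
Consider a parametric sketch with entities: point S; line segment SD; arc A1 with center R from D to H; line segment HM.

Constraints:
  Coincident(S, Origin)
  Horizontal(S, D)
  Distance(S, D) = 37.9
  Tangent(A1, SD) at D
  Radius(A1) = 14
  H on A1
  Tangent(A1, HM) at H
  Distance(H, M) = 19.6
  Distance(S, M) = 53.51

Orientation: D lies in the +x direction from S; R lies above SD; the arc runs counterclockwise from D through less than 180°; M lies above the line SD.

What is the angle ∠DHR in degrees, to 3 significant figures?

26.9°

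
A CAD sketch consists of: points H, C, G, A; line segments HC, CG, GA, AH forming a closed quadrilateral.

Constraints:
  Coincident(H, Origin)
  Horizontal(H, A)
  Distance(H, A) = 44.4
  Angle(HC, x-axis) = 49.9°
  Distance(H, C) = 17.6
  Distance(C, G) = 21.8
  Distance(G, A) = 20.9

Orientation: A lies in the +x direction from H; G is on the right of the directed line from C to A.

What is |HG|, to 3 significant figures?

24.3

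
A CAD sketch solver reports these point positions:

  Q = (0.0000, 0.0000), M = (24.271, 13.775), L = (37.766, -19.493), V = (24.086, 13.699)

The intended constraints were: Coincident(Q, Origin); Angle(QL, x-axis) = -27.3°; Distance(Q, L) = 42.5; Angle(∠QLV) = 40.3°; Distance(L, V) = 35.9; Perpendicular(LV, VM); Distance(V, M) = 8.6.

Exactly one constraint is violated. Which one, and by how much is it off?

Distance(V, M) = 8.6 — off by 8.40.

Q = (0.00, 0.00) ✓; QL at -27.30° ✓; |QL| = 42.50 ✓; ∠QLV = 40.30° ✓; |LV| = 35.90 ✓; ∠(LV, VM) = 90.07° ✓; |VM| = 0.2000 ✗.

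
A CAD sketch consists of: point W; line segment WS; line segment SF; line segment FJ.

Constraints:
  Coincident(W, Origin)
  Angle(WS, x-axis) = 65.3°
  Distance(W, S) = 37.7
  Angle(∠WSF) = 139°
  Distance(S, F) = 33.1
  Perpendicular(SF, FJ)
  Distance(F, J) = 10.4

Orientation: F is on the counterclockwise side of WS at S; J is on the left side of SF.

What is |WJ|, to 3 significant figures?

63.2

∠WSF = 139.0°, so SF runs at 65.3° + (180° − 139.0°) = 106° from the x-axis; with |SF| = 33.1, F = S + 33.1·(cos 106°, sin 106°) = (6.46, 66.0). SF is perpendicular to FJ; with |FJ| = 10.4 on the left of SF, J = F + 10.4·(-0.960, -0.281) = (-3.52, 63.1). Then |WJ| = |J − W| = 63.2.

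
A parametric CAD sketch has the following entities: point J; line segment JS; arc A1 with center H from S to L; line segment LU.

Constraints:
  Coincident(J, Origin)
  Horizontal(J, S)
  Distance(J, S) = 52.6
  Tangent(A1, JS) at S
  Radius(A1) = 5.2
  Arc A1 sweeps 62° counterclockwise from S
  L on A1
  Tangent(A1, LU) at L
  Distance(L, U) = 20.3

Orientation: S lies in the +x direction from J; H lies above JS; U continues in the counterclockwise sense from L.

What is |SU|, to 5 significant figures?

25.044

On A1, S sits at bearing -90° from H; a 62° counterclockwise sweep puts L at bearing -28°, so L = H + 5.2·(cos -28°, sin -28°) = (57.191, 2.7587). Since A1 is tangent to LU there, HL ⟂ LU, so LU runs along (−sin -28°, cos -28°); with |LU| = 20.3, U = (66.722, 20.683). Then |SU| = |U − S| = 25.044.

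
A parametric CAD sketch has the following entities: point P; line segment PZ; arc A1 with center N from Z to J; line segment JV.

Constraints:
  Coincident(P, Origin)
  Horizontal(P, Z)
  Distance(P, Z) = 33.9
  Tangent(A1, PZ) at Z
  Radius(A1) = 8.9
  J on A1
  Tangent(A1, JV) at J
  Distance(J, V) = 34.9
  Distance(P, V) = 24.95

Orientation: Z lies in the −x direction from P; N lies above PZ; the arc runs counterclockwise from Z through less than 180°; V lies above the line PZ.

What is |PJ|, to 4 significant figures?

28.18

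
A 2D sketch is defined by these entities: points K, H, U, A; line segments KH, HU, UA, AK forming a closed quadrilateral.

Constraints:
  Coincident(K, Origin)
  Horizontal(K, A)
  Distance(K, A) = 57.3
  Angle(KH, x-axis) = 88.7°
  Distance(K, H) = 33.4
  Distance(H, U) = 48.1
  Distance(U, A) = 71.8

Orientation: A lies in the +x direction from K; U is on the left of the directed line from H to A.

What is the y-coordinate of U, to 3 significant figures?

68.0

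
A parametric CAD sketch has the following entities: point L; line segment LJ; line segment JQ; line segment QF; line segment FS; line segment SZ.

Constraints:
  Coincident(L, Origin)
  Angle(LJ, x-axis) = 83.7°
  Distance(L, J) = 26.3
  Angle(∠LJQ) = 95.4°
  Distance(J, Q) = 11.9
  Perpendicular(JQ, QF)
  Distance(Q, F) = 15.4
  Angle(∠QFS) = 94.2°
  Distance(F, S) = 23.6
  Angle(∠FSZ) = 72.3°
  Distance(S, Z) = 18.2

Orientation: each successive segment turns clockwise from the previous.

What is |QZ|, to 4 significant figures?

19.30

L is at the origin; LJ runs at 83.7° with length 26.3, so J = (2.886, 26.14). ∠LJQ = 95.4° gives JQ at -0.9000° from the x-axis; with |JQ| = 11.9, Q = (14.78, 25.95). JQ ⟂ QF, so QF runs at -90.90°; with |QF| = 15.4, F = (14.54, 10.56). ∠QFS = 94.2° gives FS at -176.7° from the x-axis; with |FS| = 23.6, S = (-9.018, 9.198). ∠FSZ = 72.3° gives SZ at 75.60° from the x-axis; with |SZ| = 18.2, Z = (-4.492, 26.83). Then |QZ| = |Z − Q| = 19.30.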